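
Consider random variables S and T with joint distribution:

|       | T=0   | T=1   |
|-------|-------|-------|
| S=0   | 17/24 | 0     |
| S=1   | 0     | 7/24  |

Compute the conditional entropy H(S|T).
Marginal P(T) (column sums):
  P(T=0) = 17/24 + 0 = 17/24
  P(T=1) = 0 + 7/24 = 7/24

H(S|T) = -Σ P(S,T)·log₂ P(S|T), where P(S|T) = P(S,T) / P(T)
  (cells with P(S,T) = 0 contribute 0)
  (S=0,T=0): P(S|T) = (17/24)/(17/24) = 1;  -(17/24)·log₂(1) = 0.0000
  (S=1,T=1): P(S|T) = (7/24)/(7/24) = 1;  -(7/24)·log₂(1) = 0.0000
H(S|T) = 0.0000 + 0.0000
  = 0.0000 bits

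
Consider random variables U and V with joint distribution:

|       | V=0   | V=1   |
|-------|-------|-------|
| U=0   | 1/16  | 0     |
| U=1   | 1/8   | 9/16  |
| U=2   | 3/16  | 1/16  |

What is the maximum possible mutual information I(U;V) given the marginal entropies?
The upper bound on mutual information is I(U;V) ≤ min(H(U), H(V)).

Marginal P(U) (row sums):
  P(U=0) = 1/16 + 0 = 1/16
  P(U=1) = 1/8 + 9/16 = 11/16
  P(U=2) = 3/16 + 1/16 = 1/4
Marginal P(V) (column sums):
  P(V=0) = 1/16 + 1/8 + 3/16 = 3/8
  P(V=1) = 0 + 9/16 + 1/16 = 5/8

H(U) = -[(1/16)·log₂(1/16) + (11/16)·log₂(11/16) + (1/4)·log₂(1/4)]
  = 0.2500 + 0.3716 + 0.5000
  = 1.1216 bits
H(V) = -[(3/8)·log₂(3/8) + (5/8)·log₂(5/8)]
  = 0.5306 + 0.4238
  = 0.9544 bits

Maximum possible I(U;V) = min(1.1216, 0.9544) = 0.9544 bits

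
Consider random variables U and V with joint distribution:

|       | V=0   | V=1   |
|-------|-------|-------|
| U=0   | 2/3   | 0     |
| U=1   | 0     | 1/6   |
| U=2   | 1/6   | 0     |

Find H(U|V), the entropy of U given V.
Marginal P(V) (column sums):
  P(V=0) = 2/3 + 0 + 1/6 = 5/6
  P(V=1) = 0 + 1/6 + 0 = 1/6

H(U|V) = -Σ P(U,V)·log₂ P(U|V), where P(U|V) = P(U,V) / P(V)
  (cells with P(U,V) = 0 contribute 0)
  (U=0,V=0): P(U|V) = (2/3)/(5/6) = 4/5;  -(2/3)·log₂(4/5) = 0.2146
  (U=1,V=1): P(U|V) = (1/6)/(1/6) = 1;  -(1/6)·log₂(1) = 0.0000
  (U=2,V=0): P(U|V) = (1/6)/(5/6) = 1/5;  -(1/6)·log₂(1/5) = 0.3870
H(U|V) = 0.2146 + 0.0000 + 0.3870
  = 0.6016 bits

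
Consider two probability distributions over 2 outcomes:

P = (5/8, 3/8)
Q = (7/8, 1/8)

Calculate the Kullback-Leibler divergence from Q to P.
D(P||Q) = Σ P(i) log₂(P(i)/Q(i))
  i=0: (5/8) × log₂((5/8)/(7/8)) = (5/8) × log₂(5/7) = -0.3034
  i=1: (3/8) × log₂((3/8)/(1/8)) = (3/8) × log₂(3) = 0.5944
D(P||Q) = -0.3034 + 0.5944
  = 0.2910 bits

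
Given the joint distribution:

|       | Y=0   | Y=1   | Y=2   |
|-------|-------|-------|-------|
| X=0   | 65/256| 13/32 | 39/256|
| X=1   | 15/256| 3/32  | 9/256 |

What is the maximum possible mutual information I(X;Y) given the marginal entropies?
The upper bound on mutual information is I(X;Y) ≤ min(H(X), H(Y)).

Marginal P(X) (row sums):
  P(X=0) = 65/256 + 13/32 + 39/256 = 13/16
  P(X=1) = 15/256 + 3/32 + 9/256 = 3/16
Marginal P(Y) (column sums):
  P(Y=0) = 65/256 + 15/256 = 5/16
  P(Y=1) = 13/32 + 3/32 = 1/2
  P(Y=2) = 39/256 + 9/256 = 3/16

H(X) = -[(13/16)·log₂(13/16) + (3/16)·log₂(3/16)]
  = 0.2434 + 0.4528
  = 0.6962 bits
H(Y) = -[(5/16)·log₂(5/16) + (1/2)·log₂(1/2) + (3/16)·log₂(3/16)]
  = 0.5244 + 0.5000 + 0.4528
  = 1.4772 bits

Maximum possible I(X;Y) = min(0.6962, 1.4772) = 0.6962 bits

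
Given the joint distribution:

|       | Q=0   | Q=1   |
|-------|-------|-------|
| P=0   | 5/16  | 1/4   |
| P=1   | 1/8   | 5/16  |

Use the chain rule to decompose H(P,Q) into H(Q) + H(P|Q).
By the chain rule: H(P,Q) = H(Q) + H(P|Q)

Marginal P(Q) (column sums):
  P(Q=0) = 5/16 + 1/8 = 7/16
  P(Q=1) = 1/4 + 5/16 = 9/16
H(Q) = -[(7/16)·log₂(7/16) + (9/16)·log₂(9/16)]
  = 0.5218 + 0.4669
  = 0.9887 bits
H(P|Q) = -Σ P(P,Q)·log₂ P(P|Q), where P(P|Q) = P(P,Q) / P(Q)
  (P=0,Q=0): P(P|Q) = (5/16)/(7/16) = 5/7;  -(5/16)·log₂(5/7) = 0.1517
  (P=0,Q=1): P(P|Q) = (1/4)/(9/16) = 4/9;  -(1/4)·log₂(4/9) = 0.2925
  (P=1,Q=0): P(P|Q) = (1/8)/(7/16) = 2/7;  -(1/8)·log₂(2/7) = 0.2259
  (P=1,Q=1): P(P|Q) = (5/16)/(9/16) = 5/9;  -(5/16)·log₂(5/9) = 0.2650
H(P|Q) = 0.1517 + 0.2925 + 0.2259 + 0.2650
  = 0.9351 bits

H(P,Q) = H(Q) + H(P|Q) = 0.9887 + 0.9351 = 1.9238 bits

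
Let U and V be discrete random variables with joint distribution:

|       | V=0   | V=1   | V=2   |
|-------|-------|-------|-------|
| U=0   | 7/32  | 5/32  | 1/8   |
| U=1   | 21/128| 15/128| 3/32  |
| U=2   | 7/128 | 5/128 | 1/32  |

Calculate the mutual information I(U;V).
Marginal P(U) (row sums):
  P(U=0) = 7/32 + 5/32 + 1/8 = 1/2
  P(U=1) = 21/128 + 15/128 + 3/32 = 3/8
  P(U=2) = 7/128 + 5/128 + 1/32 = 1/8
Marginal P(V) (column sums):
  P(V=0) = 7/32 + 21/128 + 7/128 = 7/16
  P(V=1) = 5/32 + 15/128 + 5/128 = 5/16
  P(V=2) = 1/8 + 3/32 + 1/32 = 1/4

H(U) = -[(1/2)·log₂(1/2) + (3/8)·log₂(3/8) + (1/8)·log₂(1/8)]
  = 0.5000 + 0.5306 + 0.3750
  = 1.4056 bits
H(V) = -[(7/16)·log₂(7/16) + (5/16)·log₂(5/16) + (1/4)·log₂(1/4)]
  = 0.5218 + 0.5244 + 0.5000
  = 1.5462 bits
H(U,V) = -[(7/32)·log₂(7/32) + (5/32)·log₂(5/32) + (1/8)·log₂(1/8) + (21/128)·log₂(21/128) + (15/128)·log₂(15/128) + (3/32)·log₂(3/32) + (7/128)·log₂(7/128) + (5/128)·log₂(5/128) + (1/32)·log₂(1/32)]
  = 0.4796 + 0.4184 + 0.3750 + 0.4278 + 0.3625 + 0.3202 + 0.2293 + 0.1827 + 0.1563
  = 2.9518 bits

I(U;V) = H(U) + H(V) - H(U,V)
  = 1.4056 + 1.5462 - 2.9518
  = 0.0000 bits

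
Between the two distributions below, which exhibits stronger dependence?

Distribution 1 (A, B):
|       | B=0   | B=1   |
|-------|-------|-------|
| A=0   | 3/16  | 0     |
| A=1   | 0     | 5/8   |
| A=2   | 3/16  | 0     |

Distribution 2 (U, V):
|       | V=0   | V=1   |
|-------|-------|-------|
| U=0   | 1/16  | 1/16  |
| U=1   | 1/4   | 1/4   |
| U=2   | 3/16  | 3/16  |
Distribution 1 (A, B):
Marginal P(A) (row sums):
  P(A=0) = 3/16 + 0 = 3/16
  P(A=1) = 0 + 5/8 = 5/8
  P(A=2) = 3/16 + 0 = 3/16
Marginal P(B) (column sums):
  P(B=0) = 3/16 + 0 + 3/16 = 3/8
  P(B=1) = 0 + 5/8 + 0 = 5/8

H(A) = -[(3/16)·log₂(3/16) + (5/8)·log₂(5/8) + (3/16)·log₂(3/16)]
  = 0.4528 + 0.4238 + 0.4528
  = 1.3294 bits
H(B) = -[(3/8)·log₂(3/8) + (5/8)·log₂(5/8)]
  = 0.5306 + 0.4238
  = 0.9544 bits
H(A,B) = -[(3/16)·log₂(3/16) + (5/8)·log₂(5/8) + (3/16)·log₂(3/16)]
  = 0.4528 + 0.4238 + 0.4528
  = 1.3294 bits

I(A;B) = H(A) + H(B) - H(A,B)
  = 1.3294 + 0.9544 - 1.3294
  = 0.9544 bits

Distribution 2 (U, V):
Marginal P(U) (row sums):
  P(U=0) = 1/16 + 1/16 = 1/8
  P(U=1) = 1/4 + 1/4 = 1/2
  P(U=2) = 3/16 + 3/16 = 3/8
Marginal P(V) (column sums):
  P(V=0) = 1/16 + 1/4 + 3/16 = 1/2
  P(V=1) = 1/16 + 1/4 + 3/16 = 1/2

H(U) = -[(1/8)·log₂(1/8) + (1/2)·log₂(1/2) + (3/8)·log₂(3/8)]
  = 0.3750 + 0.5000 + 0.5306
  = 1.4056 bits
H(V) = -[(1/2)·log₂(1/2) + (1/2)·log₂(1/2)]
  = 0.5000 + 0.5000
  = 1.0000 bits
H(U,V) = -[(1/16)·log₂(1/16) + (1/16)·log₂(1/16) + (1/4)·log₂(1/4) + (1/4)·log₂(1/4) + (3/16)·log₂(3/16) + (3/16)·log₂(3/16)]
  = 0.2500 + 0.2500 + 0.5000 + 0.5000 + 0.4528 + 0.4528
  = 2.4056 bits

I(U;V) = H(U) + H(V) - H(U,V)
  = 1.4056 + 1.0000 - 2.4056
  = 0.0000 bits

I(A;B) = 0.9544 bits > I(U;V) = 0.0000 bits, so (A, B) has the higher mutual information (stronger dependence).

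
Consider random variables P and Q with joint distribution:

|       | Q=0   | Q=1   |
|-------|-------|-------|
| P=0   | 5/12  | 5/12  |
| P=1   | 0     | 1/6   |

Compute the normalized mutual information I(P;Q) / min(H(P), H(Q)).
Marginal P(P) (row sums):
  P(P=0) = 5/12 + 5/12 = 5/6
  P(P=1) = 0 + 1/6 = 1/6
Marginal P(Q) (column sums):
  P(Q=0) = 5/12 + 0 = 5/12
  P(Q=1) = 5/12 + 1/6 = 7/12

H(P) = -[(5/6)·log₂(5/6) + (1/6)·log₂(1/6)]
  = 0.2192 + 0.4308
  = 0.6500 bits
H(Q) = -[(5/12)·log₂(5/12) + (7/12)·log₂(7/12)]
  = 0.5263 + 0.4536
  = 0.9799 bits
H(P,Q) = -[(5/12)·log₂(5/12) + (5/12)·log₂(5/12) + (1/6)·log₂(1/6)]
  = 0.5263 + 0.5263 + 0.4308
  = 1.4834 bits

I(P;Q) = H(P) + H(Q) - H(P,Q)
  = 0.6500 + 0.9799 - 1.4834
  = 0.1465 bits

min(H(P), H(Q)) = min(0.6500, 0.9799) = 0.6500 bits
Normalized MI = 0.1465 / 0.6500 = 0.2254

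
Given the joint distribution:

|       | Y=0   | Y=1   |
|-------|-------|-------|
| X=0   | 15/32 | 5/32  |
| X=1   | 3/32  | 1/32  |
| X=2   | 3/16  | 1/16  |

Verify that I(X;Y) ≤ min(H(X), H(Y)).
Marginal P(X) (row sums):
  P(X=0) = 15/32 + 5/32 = 5/8
  P(X=1) = 3/32 + 1/32 = 1/8
  P(X=2) = 3/16 + 1/16 = 1/4
Marginal P(Y) (column sums):
  P(Y=0) = 15/32 + 3/32 + 3/16 = 3/4
  P(Y=1) = 5/32 + 1/32 + 1/16 = 1/4

H(X) = -[(5/8)·log₂(5/8) + (1/8)·log₂(1/8) + (1/4)·log₂(1/4)]
  = 0.4238 + 0.3750 + 0.5000
  = 1.2988 bits
H(Y) = -[(3/4)·log₂(3/4) + (1/4)·log₂(1/4)]
  = 0.3113 + 0.5000
  = 0.8113 bits
H(X,Y) = -[(15/32)·log₂(15/32) + (5/32)·log₂(5/32) + (3/32)·log₂(3/32) + (1/32)·log₂(1/32) + (3/16)·log₂(3/16) + (1/16)·log₂(1/16)]
  = 0.5124 + 0.4184 + 0.3202 + 0.1563 + 0.4528 + 0.2500
  = 2.1101 bits

I(X;Y) = H(X) + H(Y) - H(X,Y)
  = 1.2988 + 0.8113 - 2.1101
  = 0.0000 bits

min(H(X), H(Y)) = min(1.2988, 0.8113) = 0.8113 bits
Since 0.0000 ≤ 0.8113, the bound is satisfied ✓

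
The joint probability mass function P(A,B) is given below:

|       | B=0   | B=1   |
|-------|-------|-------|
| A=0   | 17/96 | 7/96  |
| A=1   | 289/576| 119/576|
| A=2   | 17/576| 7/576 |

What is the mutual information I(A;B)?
Marginal P(A) (row sums):
  P(A=0) = 17/96 + 7/96 = 1/4
  P(A=1) = 289/576 + 119/576 = 17/24
  P(A=2) = 17/576 + 7/576 = 1/24
Marginal P(B) (column sums):
  P(B=0) = 17/96 + 289/576 + 17/576 = 17/24
  P(B=1) = 7/96 + 119/576 + 7/576 = 7/24

H(A) = -[(1/4)·log₂(1/4) + (17/24)·log₂(17/24) + (1/24)·log₂(1/24)]
  = 0.5000 + 0.3524 + 0.1910
  = 1.0434 bits
H(B) = -[(17/24)·log₂(17/24) + (7/24)·log₂(7/24)]
  = 0.3524 + 0.5185
  = 0.8709 bits
H(A,B) = -[(17/96)·log₂(17/96) + (7/96)·log₂(7/96) + (289/576)·log₂(289/576) + (119/576)·log₂(119/576) + (17/576)·log₂(17/576) + (7/576)·log₂(7/576)]
  = 0.4423 + 0.2755 + 0.4992 + 0.4700 + 0.1500 + 0.0773
  = 1.9143 bits

I(A;B) = H(A) + H(B) - H(A,B)
  = 1.0434 + 0.8709 - 1.9143
  = 0.0000 bits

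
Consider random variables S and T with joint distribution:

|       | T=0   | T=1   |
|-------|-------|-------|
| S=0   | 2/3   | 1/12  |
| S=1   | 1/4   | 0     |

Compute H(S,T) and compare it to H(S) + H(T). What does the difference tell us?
Marginal P(S) (row sums):
  P(S=0) = 2/3 + 1/12 = 3/4
  P(S=1) = 1/4 + 0 = 1/4
Marginal P(T) (column sums):
  P(T=0) = 2/3 + 1/4 = 11/12
  P(T=1) = 1/12 + 0 = 1/12

H(S,T) = -[(2/3)·log₂(2/3) + (1/12)·log₂(1/12) + (1/4)·log₂(1/4)]
  = 0.3900 + 0.2987 + 0.5000
  = 1.1887 bits
H(S) = -[(3/4)·log₂(3/4) + (1/4)·log₂(1/4)]
  = 0.3113 + 0.5000
  = 0.8113 bits
H(T) = -[(11/12)·log₂(11/12) + (1/12)·log₂(1/12)]
  = 0.1151 + 0.2987
  = 0.4138 bits

H(S) + H(T) = 0.8113 + 0.4138 = 1.2251 bits
Difference: H(S) + H(T) - H(S,T) = 1.2251 - 1.1887 = 0.0364 bits = I(S;T)

The difference is the mutual information; it is positive here, so S and T are dependent (knowing one reduces uncertainty about the other by 0.0364 bits).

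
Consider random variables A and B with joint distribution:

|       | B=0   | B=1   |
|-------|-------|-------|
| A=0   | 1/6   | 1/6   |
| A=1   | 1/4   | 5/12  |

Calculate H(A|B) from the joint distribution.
Marginal P(B) (column sums):
  P(B=0) = 1/6 + 1/4 = 5/12
  P(B=1) = 1/6 + 5/12 = 7/12

H(A|B) = -Σ P(A,B)·log₂ P(A|B), where P(A|B) = P(A,B) / P(B)
  (A=0,B=0): P(A|B) = (1/6)/(5/12) = 2/5;  -(1/6)·log₂(2/5) = 0.2203
  (A=0,B=1): P(A|B) = (1/6)/(7/12) = 2/7;  -(1/6)·log₂(2/7) = 0.3012
  (A=1,B=0): P(A|B) = (1/4)/(5/12) = 3/5;  -(1/4)·log₂(3/5) = 0.1842
  (A=1,B=1): P(A|B) = (5/12)/(7/12) = 5/7;  -(5/12)·log₂(5/7) = 0.2023
H(A|B) = 0.2203 + 0.3012 + 0.1842 + 0.2023
  = 0.9080 bits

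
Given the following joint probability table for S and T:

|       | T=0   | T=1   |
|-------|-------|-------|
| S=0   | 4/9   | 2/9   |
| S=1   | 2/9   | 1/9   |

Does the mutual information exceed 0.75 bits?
Marginal P(S) (row sums):
  P(S=0) = 4/9 + 2/9 = 2/3
  P(S=1) = 2/9 + 1/9 = 1/3
Marginal P(T) (column sums):
  P(T=0) = 4/9 + 2/9 = 2/3
  P(T=1) = 2/9 + 1/9 = 1/3

H(S) = -[(2/3)·log₂(2/3) + (1/3)·log₂(1/3)]
  = 0.3900 + 0.5283
  = 0.9183 bits
H(T) = -[(2/3)·log₂(2/3) + (1/3)·log₂(1/3)]
  = 0.3900 + 0.5283
  = 0.9183 bits
H(S,T) = -[(4/9)·log₂(4/9) + (2/9)·log₂(2/9) + (2/9)·log₂(2/9) + (1/9)·log₂(1/9)]
  = 0.5200 + 0.4822 + 0.4822 + 0.3522
  = 1.8366 bits

I(S;T) = H(S) + H(T) - H(S,T)
  = 0.9183 + 0.9183 - 1.8366
  = 0.0000 bits

No. I(S;T) = 0.0000 bits, which is ≤ 0.75 bits.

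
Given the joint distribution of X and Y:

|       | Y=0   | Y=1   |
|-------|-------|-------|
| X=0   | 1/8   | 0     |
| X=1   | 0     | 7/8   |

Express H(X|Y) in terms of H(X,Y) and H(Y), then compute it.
H(X|Y) = H(X,Y) - H(Y)

Marginal P(Y) (column sums):
  P(Y=0) = 1/8 + 0 = 1/8
  P(Y=1) = 0 + 7/8 = 7/8

H(X,Y) = -[(1/8)·log₂(1/8) + (7/8)·log₂(7/8)]
  = 0.3750 + 0.1686
  = 0.5436 bits
H(Y) = -[(1/8)·log₂(1/8) + (7/8)·log₂(7/8)]
  = 0.3750 + 0.1686
  = 0.5436 bits

H(X|Y) = 0.5436 - 0.5436 = 0.0000 bits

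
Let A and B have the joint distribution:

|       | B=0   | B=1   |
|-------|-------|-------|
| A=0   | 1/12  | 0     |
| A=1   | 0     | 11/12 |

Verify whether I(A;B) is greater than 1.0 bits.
Marginal P(A) (row sums):
  P(A=0) = 1/12 + 0 = 1/12
  P(A=1) = 0 + 11/12 = 11/12
Marginal P(B) (column sums):
  P(B=0) = 1/12 + 0 = 1/12
  P(B=1) = 0 + 11/12 = 11/12

H(A) = -[(1/12)·log₂(1/12) + (11/12)·log₂(11/12)]
  = 0.2987 + 0.1151
  = 0.4138 bits
H(B) = -[(1/12)·log₂(1/12) + (11/12)·log₂(11/12)]
  = 0.2987 + 0.1151
  = 0.4138 bits
H(A,B) = -[(1/12)·log₂(1/12) + (11/12)·log₂(11/12)]
  = 0.2987 + 0.1151
  = 0.4138 bits

I(A;B) = H(A) + H(B) - H(A,B)
  = 0.4138 + 0.4138 - 0.4138
  = 0.4138 bits

No. I(A;B) = 0.4138 bits, which is ≤ 1.0 bits.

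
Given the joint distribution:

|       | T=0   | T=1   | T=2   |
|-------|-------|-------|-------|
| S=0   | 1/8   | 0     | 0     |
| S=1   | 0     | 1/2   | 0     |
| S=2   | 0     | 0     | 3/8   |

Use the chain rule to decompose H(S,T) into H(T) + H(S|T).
By the chain rule: H(S,T) = H(T) + H(S|T)

Marginal P(T) (column sums):
  P(T=0) = 1/8 + 0 + 0 = 1/8
  P(T=1) = 0 + 1/2 + 0 = 1/2
  P(T=2) = 0 + 0 + 3/8 = 3/8
H(T) = -[(1/8)·log₂(1/8) + (1/2)·log₂(1/2) + (3/8)·log₂(3/8)]
  = 0.3750 + 0.5000 + 0.5306
  = 1.4056 bits
H(S|T) = -Σ P(S,T)·log₂ P(S|T), where P(S|T) = P(S,T) / P(T)
  (cells with P(S,T) = 0 contribute 0)
  (S=0,T=0): P(S|T) = (1/8)/(1/8) = 1;  -(1/8)·log₂(1) = 0.0000
  (S=1,T=1): P(S|T) = (1/2)/(1/2) = 1;  -(1/2)·log₂(1) = 0.0000
  (S=2,T=2): P(S|T) = (3/8)/(3/8) = 1;  -(3/8)·log₂(1) = 0.0000
H(S|T) = 0.0000 + 0.0000 + 0.0000
  = 0.0000 bits

H(S,T) = H(T) + H(S|T) = 1.4056 + 0.0000 = 1.4056 bits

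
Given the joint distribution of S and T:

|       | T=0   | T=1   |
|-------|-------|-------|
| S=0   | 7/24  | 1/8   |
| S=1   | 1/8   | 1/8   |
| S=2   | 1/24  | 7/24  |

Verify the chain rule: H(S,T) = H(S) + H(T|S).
Left side:
H(S,T) = -[(7/24)·log₂(7/24) + (1/8)·log₂(1/8) + (1/8)·log₂(1/8) + (1/8)·log₂(1/8) + (1/24)·log₂(1/24) + (7/24)·log₂(7/24)]
  = 0.5185 + 0.3750 + 0.3750 + 0.3750 + 0.1910 + 0.5185
  = 2.3530 bits

Right side:
Marginal P(S) (row sums):
  P(S=0) = 7/24 + 1/8 = 5/12
  P(S=1) = 1/8 + 1/8 = 1/4
  P(S=2) = 1/24 + 7/24 = 1/3
H(S) = -[(5/12)·log₂(5/12) + (1/4)·log₂(1/4) + (1/3)·log₂(1/3)]
  = 0.5263 + 0.5000 + 0.5283
  = 1.5546 bits
H(T|S) = -Σ P(S,T)·log₂ P(T|S), where P(T|S) = P(S,T) / P(S)
  (S=0,T=0): P(T|S) = (7/24)/(5/12) = 7/10;  -(7/24)·log₂(7/10) = 0.1501
  (S=0,T=1): P(T|S) = (1/8)/(5/12) = 3/10;  -(1/8)·log₂(3/10) = 0.2171
  (S=1,T=0): P(T|S) = (1/8)/(1/4) = 1/2;  -(1/8)·log₂(1/2) = 0.1250
  (S=1,T=1): P(T|S) = (1/8)/(1/4) = 1/2;  -(1/8)·log₂(1/2) = 0.1250
  (S=2,T=0): P(T|S) = (1/24)/(1/3) = 1/8;  -(1/24)·log₂(1/8) = 0.1250
  (S=2,T=1): P(T|S) = (7/24)/(1/3) = 7/8;  -(7/24)·log₂(7/8) = 0.0562
H(T|S) = 0.1501 + 0.2171 + 0.1250 + 0.1250 + 0.1250 + 0.0562
  = 0.7984 bits
H(S) + H(T|S) = 1.5546 + 0.7984 = 2.3530 bits

Both sides equal 2.3530 bits, so the chain rule holds ✓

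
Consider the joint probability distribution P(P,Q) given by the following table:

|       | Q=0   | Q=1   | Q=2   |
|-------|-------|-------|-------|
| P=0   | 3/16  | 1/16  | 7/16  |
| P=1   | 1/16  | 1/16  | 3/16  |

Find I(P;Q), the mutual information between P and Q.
Marginal P(P) (row sums):
  P(P=0) = 3/16 + 1/16 + 7/16 = 11/16
  P(P=1) = 1/16 + 1/16 + 3/16 = 5/16
Marginal P(Q) (column sums):
  P(Q=0) = 3/16 + 1/16 = 1/4
  P(Q=1) = 1/16 + 1/16 = 1/8
  P(Q=2) = 7/16 + 3/16 = 5/8

H(P) = -[(11/16)·log₂(11/16) + (5/16)·log₂(5/16)]
  = 0.3716 + 0.5244
  = 0.8960 bits
H(Q) = -[(1/4)·log₂(1/4) + (1/8)·log₂(1/8) + (5/8)·log₂(5/8)]
  = 0.5000 + 0.3750 + 0.4238
  = 1.2988 bits
H(P,Q) = -[(3/16)·log₂(3/16) + (1/16)·log₂(1/16) + (7/16)·log₂(7/16) + (1/16)·log₂(1/16) + (1/16)·log₂(1/16) + (3/16)·log₂(3/16)]
  = 0.4528 + 0.2500 + 0.5218 + 0.2500 + 0.2500 + 0.4528
  = 2.1774 bits

I(P;Q) = H(P) + H(Q) - H(P,Q)
  = 0.8960 + 1.2988 - 2.1774
  = 0.0174 bits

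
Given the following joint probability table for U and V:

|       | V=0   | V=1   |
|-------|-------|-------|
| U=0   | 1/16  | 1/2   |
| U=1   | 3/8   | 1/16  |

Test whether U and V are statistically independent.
Marginal P(U) (row sums):
  P(U=0) = 1/16 + 1/2 = 9/16
  P(U=1) = 3/8 + 1/16 = 7/16
Marginal P(V) (column sums):
  P(V=0) = 1/16 + 3/8 = 7/16
  P(V=1) = 1/2 + 1/16 = 9/16

U and V are independent iff P(U=i,V=j) = P(U=i)·P(V=j) for every cell.
  P(U=0)·P(V=0) = 9/16 × 7/16 = 63/256, but P(U=0,V=0) = 1/16 ✗

No, U and V are not independent. Quantitatively, I(U;V) > 0:

H(U) = -[(9/16)·log₂(9/16) + (7/16)·log₂(7/16)]
  = 0.4669 + 0.5218
  = 0.9887 bits
H(V) = -[(7/16)·log₂(7/16) + (9/16)·log₂(9/16)]
  = 0.5218 + 0.4669
  = 0.9887 bits
H(U,V) = -[(1/16)·log₂(1/16) + (1/2)·log₂(1/2) + (3/8)·log₂(3/8) + (1/16)·log₂(1/16)]
  = 0.2500 + 0.5000 + 0.5306 + 0.2500
  = 1.5306 bits
I(U;V) = H(U) + H(V) - H(U,V) = 0.9887 + 0.9887 - 1.5306 = 0.4468 bits > 0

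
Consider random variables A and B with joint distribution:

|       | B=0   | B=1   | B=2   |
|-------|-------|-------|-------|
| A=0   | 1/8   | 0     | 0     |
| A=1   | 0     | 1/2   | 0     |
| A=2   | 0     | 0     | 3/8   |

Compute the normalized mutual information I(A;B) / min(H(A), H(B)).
Marginal P(A) (row sums):
  P(A=0) = 1/8 + 0 + 0 = 1/8
  P(A=1) = 0 + 1/2 + 0 = 1/2
  P(A=2) = 0 + 0 + 3/8 = 3/8
Marginal P(B) (column sums):
  P(B=0) = 1/8 + 0 + 0 = 1/8
  P(B=1) = 0 + 1/2 + 0 = 1/2
  P(B=2) = 0 + 0 + 3/8 = 3/8

H(A) = -[(1/8)·log₂(1/8) + (1/2)·log₂(1/2) + (3/8)·log₂(3/8)]
  = 0.3750 + 0.5000 + 0.5306
  = 1.4056 bits
H(B) = -[(1/8)·log₂(1/8) + (1/2)·log₂(1/2) + (3/8)·log₂(3/8)]
  = 0.3750 + 0.5000 + 0.5306
  = 1.4056 bits
H(A,B) = -[(1/8)·log₂(1/8) + (1/2)·log₂(1/2) + (3/8)·log₂(3/8)]
  = 0.3750 + 0.5000 + 0.5306
  = 1.4056 bits

I(A;B) = H(A) + H(B) - H(A,B)
  = 1.4056 + 1.4056 - 1.4056
  = 1.4056 bits

min(H(A), H(B)) = min(1.4056, 1.4056) = 1.4056 bits
Normalized MI = 1.4056 / 1.4056 = 1.0000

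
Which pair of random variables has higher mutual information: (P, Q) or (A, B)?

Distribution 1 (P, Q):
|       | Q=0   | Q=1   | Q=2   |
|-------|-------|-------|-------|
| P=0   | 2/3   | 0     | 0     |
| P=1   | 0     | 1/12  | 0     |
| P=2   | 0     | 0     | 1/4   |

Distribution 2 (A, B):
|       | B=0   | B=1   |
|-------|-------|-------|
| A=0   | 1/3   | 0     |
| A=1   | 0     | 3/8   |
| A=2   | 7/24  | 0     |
Distribution 1 (P, Q):
Marginal P(P) (row sums):
  P(P=0) = 2/3 + 0 + 0 = 2/3
  P(P=1) = 0 + 1/12 + 0 = 1/12
  P(P=2) = 0 + 0 + 1/4 = 1/4
Marginal P(Q) (column sums):
  P(Q=0) = 2/3 + 0 + 0 = 2/3
  P(Q=1) = 0 + 1/12 + 0 = 1/12
  P(Q=2) = 0 + 0 + 1/4 = 1/4

H(P) = -[(2/3)·log₂(2/3) + (1/12)·log₂(1/12) + (1/4)·log₂(1/4)]
  = 0.3900 + 0.2987 + 0.5000
  = 1.1887 bits
H(Q) = -[(2/3)·log₂(2/3) + (1/12)·log₂(1/12) + (1/4)·log₂(1/4)]
  = 0.3900 + 0.2987 + 0.5000
  = 1.1887 bits
H(P,Q) = -[(2/3)·log₂(2/3) + (1/12)·log₂(1/12) + (1/4)·log₂(1/4)]
  = 0.3900 + 0.2987 + 0.5000
  = 1.1887 bits

I(P;Q) = H(P) + H(Q) - H(P,Q)
  = 1.1887 + 1.1887 - 1.1887
  = 1.1887 bits

Distribution 2 (A, B):
Marginal P(A) (row sums):
  P(A=0) = 1/3 + 0 = 1/3
  P(A=1) = 0 + 3/8 = 3/8
  P(A=2) = 7/24 + 0 = 7/24
Marginal P(B) (column sums):
  P(B=0) = 1/3 + 0 + 7/24 = 5/8
  P(B=1) = 0 + 3/8 + 0 = 3/8

H(A) = -[(1/3)·log₂(1/3) + (3/8)·log₂(3/8) + (7/24)·log₂(7/24)]
  = 0.5283 + 0.5306 + 0.5185
  = 1.5774 bits
H(B) = -[(5/8)·log₂(5/8) + (3/8)·log₂(3/8)]
  = 0.4238 + 0.5306
  = 0.9544 bits
H(A,B) = -[(1/3)·log₂(1/3) + (3/8)·log₂(3/8) + (7/24)·log₂(7/24)]
  = 0.5283 + 0.5306 + 0.5185
  = 1.5774 bits

I(A;B) = H(A) + H(B) - H(A,B)
  = 1.5774 + 0.9544 - 1.5774
  = 0.9544 bits

I(P;Q) = 1.1887 bits > I(A;B) = 0.9544 bits, so (P, Q) has the higher mutual information (stronger dependence).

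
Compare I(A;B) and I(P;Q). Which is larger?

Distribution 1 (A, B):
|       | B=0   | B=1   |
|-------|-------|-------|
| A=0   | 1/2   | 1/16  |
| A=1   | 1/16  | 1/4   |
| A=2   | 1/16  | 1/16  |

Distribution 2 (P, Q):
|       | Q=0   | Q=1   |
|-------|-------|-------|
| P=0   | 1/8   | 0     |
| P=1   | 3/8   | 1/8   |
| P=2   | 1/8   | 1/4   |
Distribution 1 (A, B):
Marginal P(A) (row sums):
  P(A=0) = 1/2 + 1/16 = 9/16
  P(A=1) = 1/16 + 1/4 = 5/16
  P(A=2) = 1/16 + 1/16 = 1/8
Marginal P(B) (column sums):
  P(B=0) = 1/2 + 1/16 + 1/16 = 5/8
  P(B=1) = 1/16 + 1/4 + 1/16 = 3/8

H(A) = -[(9/16)·log₂(9/16) + (5/16)·log₂(5/16) + (1/8)·log₂(1/8)]
  = 0.4669 + 0.5244 + 0.3750
  = 1.3663 bits
H(B) = -[(5/8)·log₂(5/8) + (3/8)·log₂(3/8)]
  = 0.4238 + 0.5306
  = 0.9544 bits
H(A,B) = -[(1/2)·log₂(1/2) + (1/16)·log₂(1/16) + (1/16)·log₂(1/16) + (1/4)·log₂(1/4) + (1/16)·log₂(1/16) + (1/16)·log₂(1/16)]
  = 0.5000 + 0.2500 + 0.2500 + 0.5000 + 0.2500 + 0.2500
  = 2.0000 bits

I(A;B) = H(A) + H(B) - H(A,B)
  = 1.3663 + 0.9544 - 2.0000
  = 0.3207 bits

Distribution 2 (P, Q):
Marginal P(P) (row sums):
  P(P=0) = 1/8 + 0 = 1/8
  P(P=1) = 3/8 + 1/8 = 1/2
  P(P=2) = 1/8 + 1/4 = 3/8
Marginal P(Q) (column sums):
  P(Q=0) = 1/8 + 3/8 + 1/8 = 5/8
  P(Q=1) = 0 + 1/8 + 1/4 = 3/8

H(P) = -[(1/8)·log₂(1/8) + (1/2)·log₂(1/2) + (3/8)·log₂(3/8)]
  = 0.3750 + 0.5000 + 0.5306
  = 1.4056 bits
H(Q) = -[(5/8)·log₂(5/8) + (3/8)·log₂(3/8)]
  = 0.4238 + 0.5306
  = 0.9544 bits
H(P,Q) = -[(1/8)·log₂(1/8) + (3/8)·log₂(3/8) + (1/8)·log₂(1/8) + (1/8)·log₂(1/8) + (1/4)·log₂(1/4)]
  = 0.3750 + 0.5306 + 0.3750 + 0.3750 + 0.5000
  = 2.1556 bits

I(P;Q) = H(P) + H(Q) - H(P,Q)
  = 1.4056 + 0.9544 - 2.1556
  = 0.2044 bits

I(A;B) = 0.3207 bits > I(P;Q) = 0.2044 bits, so (A, B) has the higher mutual information (stronger dependence).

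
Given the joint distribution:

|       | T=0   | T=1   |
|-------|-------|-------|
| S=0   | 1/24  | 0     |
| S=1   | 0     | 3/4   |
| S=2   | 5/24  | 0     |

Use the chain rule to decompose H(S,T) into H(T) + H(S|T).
By the chain rule: H(S,T) = H(T) + H(S|T)

Marginal P(T) (column sums):
  P(T=0) = 1/24 + 0 + 5/24 = 1/4
  P(T=1) = 0 + 3/4 + 0 = 3/4
H(T) = -[(1/4)·log₂(1/4) + (3/4)·log₂(3/4)]
  = 0.5000 + 0.3113
  = 0.8113 bits
H(S|T) = -Σ P(S,T)·log₂ P(S|T), where P(S|T) = P(S,T) / P(T)
  (cells with P(S,T) = 0 contribute 0)
  (S=0,T=0): P(S|T) = (1/24)/(1/4) = 1/6;  -(1/24)·log₂(1/6) = 0.1077
  (S=1,T=1): P(S|T) = (3/4)/(3/4) = 1;  -(3/4)·log₂(1) = 0.0000
  (S=2,T=0): P(S|T) = (5/24)/(1/4) = 5/6;  -(5/24)·log₂(5/6) = 0.0548
H(S|T) = 0.1077 + 0.0000 + 0.0548
  = 0.1625 bits

H(S,T) = H(T) + H(S|T) = 0.8113 + 0.1625 = 0.9738 bits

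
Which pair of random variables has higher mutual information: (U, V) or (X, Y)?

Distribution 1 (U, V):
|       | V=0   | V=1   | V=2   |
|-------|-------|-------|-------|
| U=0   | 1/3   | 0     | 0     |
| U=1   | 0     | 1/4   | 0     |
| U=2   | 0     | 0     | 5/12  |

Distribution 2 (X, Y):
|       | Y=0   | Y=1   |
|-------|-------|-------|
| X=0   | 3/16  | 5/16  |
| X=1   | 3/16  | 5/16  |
Distribution 1 (U, V):
Marginal P(U) (row sums):
  P(U=0) = 1/3 + 0 + 0 = 1/3
  P(U=1) = 0 + 1/4 + 0 = 1/4
  P(U=2) = 0 + 0 + 5/12 = 5/12
Marginal P(V) (column sums):
  P(V=0) = 1/3 + 0 + 0 = 1/3
  P(V=1) = 0 + 1/4 + 0 = 1/4
  P(V=2) = 0 + 0 + 5/12 = 5/12

H(U) = -[(1/3)·log₂(1/3) + (1/4)·log₂(1/4) + (5/12)·log₂(5/12)]
  = 0.5283 + 0.5000 + 0.5263
  = 1.5546 bits
H(V) = -[(1/3)·log₂(1/3) + (1/4)·log₂(1/4) + (5/12)·log₂(5/12)]
  = 0.5283 + 0.5000 + 0.5263
  = 1.5546 bits
H(U,V) = -[(1/3)·log₂(1/3) + (1/4)·log₂(1/4) + (5/12)·log₂(5/12)]
  = 0.5283 + 0.5000 + 0.5263
  = 1.5546 bits

I(U;V) = H(U) + H(V) - H(U,V)
  = 1.5546 + 1.5546 - 1.5546
  = 1.5546 bits

Distribution 2 (X, Y):
Marginal P(X) (row sums):
  P(X=0) = 3/16 + 5/16 = 1/2
  P(X=1) = 3/16 + 5/16 = 1/2
Marginal P(Y) (column sums):
  P(Y=0) = 3/16 + 3/16 = 3/8
  P(Y=1) = 5/16 + 5/16 = 5/8

H(X) = -[(1/2)·log₂(1/2) + (1/2)·log₂(1/2)]
  = 0.5000 + 0.5000
  = 1.0000 bits
H(Y) = -[(3/8)·log₂(3/8) + (5/8)·log₂(5/8)]
  = 0.5306 + 0.4238
  = 0.9544 bits
H(X,Y) = -[(3/16)·log₂(3/16) + (5/16)·log₂(5/16) + (3/16)·log₂(3/16) + (5/16)·log₂(5/16)]
  = 0.4528 + 0.5244 + 0.4528 + 0.5244
  = 1.9544 bits

I(X;Y) = H(X) + H(Y) - H(X,Y)
  = 1.0000 + 0.9544 - 1.9544
  = 0.0000 bits

I(U;V) = 1.5546 bits > I(X;Y) = 0.0000 bits, so (U, V) has the higher mutual information (stronger dependence).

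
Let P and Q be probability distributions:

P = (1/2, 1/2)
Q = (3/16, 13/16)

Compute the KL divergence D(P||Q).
D(P||Q) = Σ P(i) log₂(P(i)/Q(i))
  i=0: (1/2) × log₂((1/2)/(3/16)) = (1/2) × log₂(8/3) = 0.7075
  i=1: (1/2) × log₂((1/2)/(13/16)) = (1/2) × log₂(8/13) = -0.3502
D(P||Q) = 0.7075 - 0.3502
  = 0.3573 bits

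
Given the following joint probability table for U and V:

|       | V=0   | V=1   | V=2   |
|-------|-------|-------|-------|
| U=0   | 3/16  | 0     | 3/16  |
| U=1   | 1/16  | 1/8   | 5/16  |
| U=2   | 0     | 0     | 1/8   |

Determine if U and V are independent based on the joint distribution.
Marginal P(U) (row sums):
  P(U=0) = 3/16 + 0 + 3/16 = 3/8
  P(U=1) = 1/16 + 1/8 + 5/16 = 1/2
  P(U=2) = 0 + 0 + 1/8 = 1/8
Marginal P(V) (column sums):
  P(V=0) = 3/16 + 1/16 + 0 = 1/4
  P(V=1) = 0 + 1/8 + 0 = 1/8
  P(V=2) = 3/16 + 5/16 + 1/8 = 5/8

U and V are independent iff P(U=i,V=j) = P(U=i)·P(V=j) for every cell.
  P(U=0)·P(V=0) = 3/8 × 1/4 = 3/32, but P(U=0,V=0) = 3/16 ✗

No, U and V are not independent. Quantitatively, I(U;V) > 0:

H(U) = -[(3/8)·log₂(3/8) + (1/2)·log₂(1/2) + (1/8)·log₂(1/8)]
  = 0.5306 + 0.5000 + 0.3750
  = 1.4056 bits
H(V) = -[(1/4)·log₂(1/4) + (1/8)·log₂(1/8) + (5/8)·log₂(5/8)]
  = 0.5000 + 0.3750 + 0.4238
  = 1.2988 bits
H(U,V) = -[(3/16)·log₂(3/16) + (3/16)·log₂(3/16) + (1/16)·log₂(1/16) + (1/8)·log₂(1/8) + (5/16)·log₂(5/16) + (1/8)·log₂(1/8)]
  = 0.4528 + 0.4528 + 0.2500 + 0.3750 + 0.5244 + 0.3750
  = 2.4300 bits
I(U;V) = H(U) + H(V) - H(U,V) = 1.4056 + 1.2988 - 2.4300 = 0.2744 bits > 0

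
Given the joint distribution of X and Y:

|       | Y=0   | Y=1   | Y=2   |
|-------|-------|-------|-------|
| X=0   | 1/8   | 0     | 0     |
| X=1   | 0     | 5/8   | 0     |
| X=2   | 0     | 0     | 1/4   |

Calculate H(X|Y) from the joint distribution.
Marginal P(Y) (column sums):
  P(Y=0) = 1/8 + 0 + 0 = 1/8
  P(Y=1) = 0 + 5/8 + 0 = 5/8
  P(Y=2) = 0 + 0 + 1/4 = 1/4

H(X|Y) = -Σ P(X,Y)·log₂ P(X|Y), where P(X|Y) = P(X,Y) / P(Y)
  (cells with P(X,Y) = 0 contribute 0)
  (X=0,Y=0): P(X|Y) = (1/8)/(1/8) = 1;  -(1/8)·log₂(1) = 0.0000
  (X=1,Y=1): P(X|Y) = (5/8)/(5/8) = 1;  -(5/8)·log₂(1) = 0.0000
  (X=2,Y=2): P(X|Y) = (1/4)/(1/4) = 1;  -(1/4)·log₂(1) = 0.0000
H(X|Y) = 0.0000 + 0.0000 + 0.0000
  = 0.0000 bits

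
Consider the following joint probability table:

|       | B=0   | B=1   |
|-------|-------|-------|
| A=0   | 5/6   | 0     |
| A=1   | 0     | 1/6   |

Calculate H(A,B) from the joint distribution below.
H(A,B) = -Σ P(A,B) log₂ P(A,B), summed over the non-zero cells:
H(A,B) = -[(5/6)·log₂(5/6) + (1/6)·log₂(1/6)]
  = 0.2192 + 0.4308
  = 0.6500 bits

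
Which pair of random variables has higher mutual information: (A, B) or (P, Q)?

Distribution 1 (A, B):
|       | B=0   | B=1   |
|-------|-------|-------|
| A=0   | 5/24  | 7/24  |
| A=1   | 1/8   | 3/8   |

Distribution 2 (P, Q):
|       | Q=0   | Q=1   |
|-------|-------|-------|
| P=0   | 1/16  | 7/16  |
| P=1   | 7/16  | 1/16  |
Distribution 1 (A, B):
Marginal P(A) (row sums):
  P(A=0) = 5/24 + 7/24 = 1/2
  P(A=1) = 1/8 + 3/8 = 1/2
Marginal P(B) (column sums):
  P(B=0) = 5/24 + 1/8 = 1/3
  P(B=1) = 7/24 + 3/8 = 2/3

H(A) = -[(1/2)·log₂(1/2) + (1/2)·log₂(1/2)]
  = 0.5000 + 0.5000
  = 1.0000 bits
H(B) = -[(1/3)·log₂(1/3) + (2/3)·log₂(2/3)]
  = 0.5283 + 0.3900
  = 0.9183 bits
H(A,B) = -[(5/24)·log₂(5/24) + (7/24)·log₂(7/24) + (1/8)·log₂(1/8) + (3/8)·log₂(3/8)]
  = 0.4715 + 0.5185 + 0.3750 + 0.5306
  = 1.8956 bits

I(A;B) = H(A) + H(B) - H(A,B)
  = 1.0000 + 0.9183 - 1.8956
  = 0.0227 bits

Distribution 2 (P, Q):
Marginal P(P) (row sums):
  P(P=0) = 1/16 + 7/16 = 1/2
  P(P=1) = 7/16 + 1/16 = 1/2
Marginal P(Q) (column sums):
  P(Q=0) = 1/16 + 7/16 = 1/2
  P(Q=1) = 7/16 + 1/16 = 1/2

H(P) = -[(1/2)·log₂(1/2) + (1/2)·log₂(1/2)]
  = 0.5000 + 0.5000
  = 1.0000 bits
H(Q) = -[(1/2)·log₂(1/2) + (1/2)·log₂(1/2)]
  = 0.5000 + 0.5000
  = 1.0000 bits
H(P,Q) = -[(1/16)·log₂(1/16) + (7/16)·log₂(7/16) + (7/16)·log₂(7/16) + (1/16)·log₂(1/16)]
  = 0.2500 + 0.5218 + 0.5218 + 0.2500
  = 1.5436 bits

I(P;Q) = H(P) + H(Q) - H(P,Q)
  = 1.0000 + 1.0000 - 1.5436
  = 0.4564 bits

I(P;Q) = 0.4564 bits > I(A;B) = 0.0227 bits, so (P, Q) has the higher mutual information (stronger dependence).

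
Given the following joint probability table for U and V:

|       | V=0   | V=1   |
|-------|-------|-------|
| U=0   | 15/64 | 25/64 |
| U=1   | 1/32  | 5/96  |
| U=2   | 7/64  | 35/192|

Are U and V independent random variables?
Marginal P(U) (row sums):
  P(U=0) = 15/64 + 25/64 = 5/8
  P(U=1) = 1/32 + 5/96 = 1/12
  P(U=2) = 7/64 + 35/192 = 7/24
Marginal P(V) (column sums):
  P(V=0) = 15/64 + 1/32 + 7/64 = 3/8
  P(V=1) = 25/64 + 5/96 + 35/192 = 5/8

U and V are independent iff P(U=i,V=j) = P(U=i)·P(V=j) for every cell.
  P(U=0)·P(V=0) = 5/8 × 3/8 = 15/64 = P(U=0,V=0) ✓
  P(U=0)·P(V=1) = 5/8 × 5/8 = 25/64 = P(U=0,V=1) ✓
  P(U=1)·P(V=0) = 1/12 × 3/8 = 1/32 = P(U=1,V=0) ✓
  P(U=1)·P(V=1) = 1/12 × 5/8 = 5/96 = P(U=1,V=1) ✓
  P(U=2)·P(V=0) = 7/24 × 3/8 = 7/64 = P(U=2,V=0) ✓
  P(U=2)·P(V=1) = 7/24 × 5/8 = 35/192 = P(U=2,V=1) ✓

Yes, U and V are independent: every cell factors, so I(U;V) = 0 bits.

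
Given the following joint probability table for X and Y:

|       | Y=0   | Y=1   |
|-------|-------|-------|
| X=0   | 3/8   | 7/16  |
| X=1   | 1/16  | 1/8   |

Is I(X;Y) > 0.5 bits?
Marginal P(X) (row sums):
  P(X=0) = 3/8 + 7/16 = 13/16
  P(X=1) = 1/16 + 1/8 = 3/16
Marginal P(Y) (column sums):
  P(Y=0) = 3/8 + 1/16 = 7/16
  P(Y=1) = 7/16 + 1/8 = 9/16

H(X) = -[(13/16)·log₂(13/16) + (3/16)·log₂(3/16)]
  = 0.2434 + 0.4528
  = 0.6962 bits
H(Y) = -[(7/16)·log₂(7/16) + (9/16)·log₂(9/16)]
  = 0.5218 + 0.4669
  = 0.9887 bits
H(X,Y) = -[(3/8)·log₂(3/8) + (7/16)·log₂(7/16) + (1/16)·log₂(1/16) + (1/8)·log₂(1/8)]
  = 0.5306 + 0.5218 + 0.2500 + 0.3750
  = 1.6774 bits

I(X;Y) = H(X) + H(Y) - H(X,Y)
  = 0.6962 + 0.9887 - 1.6774
  = 0.0075 bits

No. I(X;Y) = 0.0075 bits, which is ≤ 0.5 bits.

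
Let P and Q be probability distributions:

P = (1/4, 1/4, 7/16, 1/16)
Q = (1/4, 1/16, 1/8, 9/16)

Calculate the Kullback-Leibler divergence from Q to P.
D(P||Q) = Σ P(i) log₂(P(i)/Q(i))
  i=0: (1/4) × log₂((1/4)/(1/4)) = (1/4) × log₂(1) = 0.0000
  i=1: (1/4) × log₂((1/4)/(1/16)) = (1/4) × log₂(4) = 0.5000
  i=2: (7/16) × log₂((7/16)/(1/8)) = (7/16) × log₂(7/2) = 0.7907
  i=3: (1/16) × log₂((1/16)/(9/16)) = (1/16) × log₂(1/9) = -0.1981
D(P||Q) = 0.0000 + 0.5000 + 0.7907 - 0.1981
  = 1.0926 bits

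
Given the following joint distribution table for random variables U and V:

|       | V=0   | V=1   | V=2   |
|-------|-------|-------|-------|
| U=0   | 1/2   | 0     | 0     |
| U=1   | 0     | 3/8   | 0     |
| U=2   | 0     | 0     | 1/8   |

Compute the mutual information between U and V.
Marginal P(U) (row sums):
  P(U=0) = 1/2 + 0 + 0 = 1/2
  P(U=1) = 0 + 3/8 + 0 = 3/8
  P(U=2) = 0 + 0 + 1/8 = 1/8
Marginal P(V) (column sums):
  P(V=0) = 1/2 + 0 + 0 = 1/2
  P(V=1) = 0 + 3/8 + 0 = 3/8
  P(V=2) = 0 + 0 + 1/8 = 1/8

H(U) = -[(1/2)·log₂(1/2) + (3/8)·log₂(3/8) + (1/8)·log₂(1/8)]
  = 0.5000 + 0.5306 + 0.3750
  = 1.4056 bits
H(V) = -[(1/2)·log₂(1/2) + (3/8)·log₂(3/8) + (1/8)·log₂(1/8)]
  = 0.5000 + 0.5306 + 0.3750
  = 1.4056 bits
H(U,V) = -[(1/2)·log₂(1/2) + (3/8)·log₂(3/8) + (1/8)·log₂(1/8)]
  = 0.5000 + 0.5306 + 0.3750
  = 1.4056 bits

I(U;V) = H(U) + H(V) - H(U,V)
  = 1.4056 + 1.4056 - 1.4056
  = 1.4056 bits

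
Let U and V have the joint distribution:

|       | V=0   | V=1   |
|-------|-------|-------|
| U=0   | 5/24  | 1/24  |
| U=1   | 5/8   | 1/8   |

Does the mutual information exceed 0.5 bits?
Marginal P(U) (row sums):
  P(U=0) = 5/24 + 1/24 = 1/4
  P(U=1) = 5/8 + 1/8 = 3/4
Marginal P(V) (column sums):
  P(V=0) = 5/24 + 5/8 = 5/6
  P(V=1) = 1/24 + 1/8 = 1/6

H(U) = -[(1/4)·log₂(1/4) + (3/4)·log₂(3/4)]
  = 0.5000 + 0.3113
  = 0.8113 bits
H(V) = -[(5/6)·log₂(5/6) + (1/6)·log₂(1/6)]
  = 0.2192 + 0.4308
  = 0.6500 bits
H(U,V) = -[(5/24)·log₂(5/24) + (1/24)·log₂(1/24) + (5/8)·log₂(5/8) + (1/8)·log₂(1/8)]
  = 0.4715 + 0.1910 + 0.4238 + 0.3750
  = 1.4613 bits

I(U;V) = H(U) + H(V) - H(U,V)
  = 0.8113 + 0.6500 - 1.4613
  = 0.0000 bits

No. I(U;V) = 0.0000 bits, which is ≤ 0.5 bits.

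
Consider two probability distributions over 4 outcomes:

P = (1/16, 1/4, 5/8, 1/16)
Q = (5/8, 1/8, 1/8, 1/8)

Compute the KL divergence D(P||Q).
D(P||Q) = Σ P(i) log₂(P(i)/Q(i))
  i=0: (1/16) × log₂((1/16)/(5/8)) = (1/16) × log₂(1/10) = -0.2076
  i=1: (1/4) × log₂((1/4)/(1/8)) = (1/4) × log₂(2) = 0.2500
  i=2: (5/8) × log₂((5/8)/(1/8)) = (5/8) × log₂(5) = 1.4512
  i=3: (1/16) × log₂((1/16)/(1/8)) = (1/16) × log₂(1/2) = -0.0625
D(P||Q) = -0.2076 + 0.2500 + 1.4512 - 0.0625
  = 1.4311 bits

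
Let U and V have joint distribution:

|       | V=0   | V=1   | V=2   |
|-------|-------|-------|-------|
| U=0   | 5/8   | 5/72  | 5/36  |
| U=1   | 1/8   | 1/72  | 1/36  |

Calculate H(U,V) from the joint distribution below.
H(U,V) = -Σ P(U,V) log₂ P(U,V), summed over the non-zero cells:
H(U,V) = -[(5/8)·log₂(5/8) + (5/72)·log₂(5/72) + (5/36)·log₂(5/36) + (1/8)·log₂(1/8) + (1/72)·log₂(1/72) + (1/36)·log₂(1/36)]
  = 0.4238 + 0.2672 + 0.3956 + 0.3750 + 0.0857 + 0.1436
  = 1.6909 bits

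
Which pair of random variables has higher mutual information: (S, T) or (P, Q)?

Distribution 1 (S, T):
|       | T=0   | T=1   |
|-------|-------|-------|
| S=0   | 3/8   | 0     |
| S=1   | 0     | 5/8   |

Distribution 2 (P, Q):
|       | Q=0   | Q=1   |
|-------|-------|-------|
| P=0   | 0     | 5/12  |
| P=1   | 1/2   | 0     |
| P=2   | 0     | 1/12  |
Distribution 1 (S, T):
Marginal P(S) (row sums):
  P(S=0) = 3/8 + 0 = 3/8
  P(S=1) = 0 + 5/8 = 5/8
Marginal P(T) (column sums):
  P(T=0) = 3/8 + 0 = 3/8
  P(T=1) = 0 + 5/8 = 5/8

H(S) = -[(3/8)·log₂(3/8) + (5/8)·log₂(5/8)]
  = 0.5306 + 0.4238
  = 0.9544 bits
H(T) = -[(3/8)·log₂(3/8) + (5/8)·log₂(5/8)]
  = 0.5306 + 0.4238
  = 0.9544 bits
H(S,T) = -[(3/8)·log₂(3/8) + (5/8)·log₂(5/8)]
  = 0.5306 + 0.4238
  = 0.9544 bits

I(S;T) = H(S) + H(T) - H(S,T)
  = 0.9544 + 0.9544 - 0.9544
  = 0.9544 bits

Distribution 2 (P, Q):
Marginal P(P) (row sums):
  P(P=0) = 0 + 5/12 = 5/12
  P(P=1) = 1/2 + 0 = 1/2
  P(P=2) = 0 + 1/12 = 1/12
Marginal P(Q) (column sums):
  P(Q=0) = 0 + 1/2 + 0 = 1/2
  P(Q=1) = 5/12 + 0 + 1/12 = 1/2

H(P) = -[(5/12)·log₂(5/12) + (1/2)·log₂(1/2) + (1/12)·log₂(1/12)]
  = 0.5263 + 0.5000 + 0.2987
  = 1.3250 bits
H(Q) = -[(1/2)·log₂(1/2) + (1/2)·log₂(1/2)]
  = 0.5000 + 0.5000
  = 1.0000 bits
H(P,Q) = -[(5/12)·log₂(5/12) + (1/2)·log₂(1/2) + (1/12)·log₂(1/12)]
  = 0.5263 + 0.5000 + 0.2987
  = 1.3250 bits

I(P;Q) = H(P) + H(Q) - H(P,Q)
  = 1.3250 + 1.0000 - 1.3250
  = 1.0000 bits

I(P;Q) = 1.0000 bits > I(S;T) = 0.9544 bits, so (P, Q) has the higher mutual information (stronger dependence).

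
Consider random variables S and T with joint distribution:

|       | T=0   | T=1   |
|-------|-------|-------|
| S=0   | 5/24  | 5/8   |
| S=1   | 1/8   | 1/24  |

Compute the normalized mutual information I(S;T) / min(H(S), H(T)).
Marginal P(S) (row sums):
  P(S=0) = 5/24 + 5/8 = 5/6
  P(S=1) = 1/8 + 1/24 = 1/6
Marginal P(T) (column sums):
  P(T=0) = 5/24 + 1/8 = 1/3
  P(T=1) = 5/8 + 1/24 = 2/3

H(S) = -[(5/6)·log₂(5/6) + (1/6)·log₂(1/6)]
  = 0.2192 + 0.4308
  = 0.6500 bits
H(T) = -[(1/3)·log₂(1/3) + (2/3)·log₂(2/3)]
  = 0.5283 + 0.3900
  = 0.9183 bits
H(S,T) = -[(5/24)·log₂(5/24) + (5/8)·log₂(5/8) + (1/8)·log₂(1/8) + (1/24)·log₂(1/24)]
  = 0.4715 + 0.4238 + 0.3750 + 0.1910
  = 1.4613 bits

I(S;T) = H(S) + H(T) - H(S,T)
  = 0.6500 + 0.9183 - 1.4613
  = 0.1070 bits

min(H(S), H(T)) = min(0.6500, 0.9183) = 0.6500 bits
Normalized MI = 0.1070 / 0.6500 = 0.1646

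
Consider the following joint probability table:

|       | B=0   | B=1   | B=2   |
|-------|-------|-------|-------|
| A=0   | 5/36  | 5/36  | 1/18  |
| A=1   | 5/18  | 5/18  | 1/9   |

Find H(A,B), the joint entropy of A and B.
H(A,B) = -Σ P(A,B) log₂ P(A,B), summed over the non-zero cells:
H(A,B) = -[(5/36)·log₂(5/36) + (5/36)·log₂(5/36) + (1/18)·log₂(1/18) + (5/18)·log₂(5/18) + (5/18)·log₂(5/18) + (1/9)·log₂(1/9)]
  = 0.3956 + 0.3956 + 0.2317 + 0.5133 + 0.5133 + 0.3522
  = 2.4017 bits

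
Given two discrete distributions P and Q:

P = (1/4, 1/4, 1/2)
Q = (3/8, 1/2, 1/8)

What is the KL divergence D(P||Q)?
D(P||Q) = Σ P(i) log₂(P(i)/Q(i))
  i=0: (1/4) × log₂((1/4)/(3/8)) = (1/4) × log₂(2/3) = -0.1462
  i=1: (1/4) × log₂((1/4)/(1/2)) = (1/4) × log₂(1/2) = -0.2500
  i=2: (1/2) × log₂((1/2)/(1/8)) = (1/2) × log₂(4) = 1.0000
D(P||Q) = -0.1462 - 0.2500 + 1.0000
  = 0.6038 bits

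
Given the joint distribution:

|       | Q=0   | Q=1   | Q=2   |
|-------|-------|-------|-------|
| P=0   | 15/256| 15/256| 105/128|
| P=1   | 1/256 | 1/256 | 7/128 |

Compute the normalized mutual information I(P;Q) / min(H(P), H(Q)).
Marginal P(P) (row sums):
  P(P=0) = 15/256 + 15/256 + 105/128 = 15/16
  P(P=1) = 1/256 + 1/256 + 7/128 = 1/16
Marginal P(Q) (column sums):
  P(Q=0) = 15/256 + 1/256 = 1/16
  P(Q=1) = 15/256 + 1/256 = 1/16
  P(Q=2) = 105/128 + 7/128 = 7/8

H(P) = -[(15/16)·log₂(15/16) + (1/16)·log₂(1/16)]
  = 0.0873 + 0.2500
  = 0.3373 bits
H(Q) = -[(1/16)·log₂(1/16) + (1/16)·log₂(1/16) + (7/8)·log₂(7/8)]
  = 0.2500 + 0.2500 + 0.1686
  = 0.6686 bits
H(P,Q) = -[(15/256)·log₂(15/256) + (15/256)·log₂(15/256) + (105/128)·log₂(105/128) + (1/256)·log₂(1/256) + (1/256)·log₂(1/256) + (7/128)·log₂(7/128)]
  = 0.2398 + 0.2398 + 0.2344 + 0.0313 + 0.0313 + 0.2293
  = 1.0059 bits

I(P;Q) = H(P) + H(Q) - H(P,Q)
  = 0.3373 + 0.6686 - 1.0059
  = 0.0000 bits

min(H(P), H(Q)) = min(0.3373, 0.6686) = 0.3373 bits
Normalized MI = 0.0000 / 0.3373 = 0.0000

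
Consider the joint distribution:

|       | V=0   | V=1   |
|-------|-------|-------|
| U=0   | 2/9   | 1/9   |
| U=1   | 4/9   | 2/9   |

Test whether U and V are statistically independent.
Marginal P(U) (row sums):
  P(U=0) = 2/9 + 1/9 = 1/3
  P(U=1) = 4/9 + 2/9 = 2/3
Marginal P(V) (column sums):
  P(V=0) = 2/9 + 4/9 = 2/3
  P(V=1) = 1/9 + 2/9 = 1/3

U and V are independent iff P(U=i,V=j) = P(U=i)·P(V=j) for every cell.
  P(U=0)·P(V=0) = 1/3 × 2/3 = 2/9 = P(U=0,V=0) ✓
  P(U=0)·P(V=1) = 1/3 × 1/3 = 1/9 = P(U=0,V=1) ✓
  P(U=1)·P(V=0) = 2/3 × 2/3 = 4/9 = P(U=1,V=0) ✓
  P(U=1)·P(V=1) = 2/3 × 1/3 = 2/9 = P(U=1,V=1) ✓

Yes, U and V are independent: every cell factors, so I(U;V) = 0 bits.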